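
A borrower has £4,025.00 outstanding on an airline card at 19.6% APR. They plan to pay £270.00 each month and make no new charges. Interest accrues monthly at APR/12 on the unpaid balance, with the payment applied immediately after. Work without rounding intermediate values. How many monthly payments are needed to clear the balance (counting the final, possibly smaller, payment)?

18 months

Monthly rate r = 19.6%/12 = 1.63333% = 0.0163333.
Recurrence: B ← B·(1+r) − £270.00.
Month 1: interest £65.74; balance after payment £3,820.74.
Month 2: interest £62.41; balance after payment £3,613.15.
Closed form: n = −ln(1 − rB₀/P)/ln(1+r) = −ln(0.75651)/ln(1.01633) ≈ 17.223, so the balance reaches zero during payment 18.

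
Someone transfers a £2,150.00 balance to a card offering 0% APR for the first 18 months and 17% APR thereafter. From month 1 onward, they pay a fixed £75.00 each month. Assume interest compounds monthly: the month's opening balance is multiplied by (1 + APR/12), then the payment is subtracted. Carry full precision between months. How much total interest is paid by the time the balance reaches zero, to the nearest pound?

Promo months 1–18 at r₀ = 0%/12 = 0; months 19+ at r₁ = 17%/12 = 0.0141667.
After month 18 (no interest yet): B = £2,150.00 − 18·£75.00 = £800.00.
Then at r₁ with £75.00/mo: n₂ = −ln(1 − r₁·B/P)/ln(1+r₁) ≈ 11.65 → 12 more payments.
Total paid = 29·£75.00 + £48.57 = £2,223.57; interest = £2,223.57 − £2,150.00 = £73.57.

£74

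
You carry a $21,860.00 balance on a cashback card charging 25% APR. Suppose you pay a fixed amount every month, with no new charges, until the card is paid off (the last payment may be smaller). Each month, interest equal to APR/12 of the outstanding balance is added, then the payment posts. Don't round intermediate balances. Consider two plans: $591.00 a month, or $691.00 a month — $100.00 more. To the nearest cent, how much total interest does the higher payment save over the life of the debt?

Monthly rate r = 25%/12 = 2.08333% = 0.0208333.
At $591.00/mo: n = ⌈−ln(1 − rB₀/P)/ln(1+r)⌉ = 72 payments (last $238.22); total interest = total paid − $21,860.00 = $20,339.22.
At $691.00/mo: 53 payments (last $130.85); total interest $14,202.85.
Interest saved = $20,339.22 − $14,202.85 = $6,136.37.

$6,136.37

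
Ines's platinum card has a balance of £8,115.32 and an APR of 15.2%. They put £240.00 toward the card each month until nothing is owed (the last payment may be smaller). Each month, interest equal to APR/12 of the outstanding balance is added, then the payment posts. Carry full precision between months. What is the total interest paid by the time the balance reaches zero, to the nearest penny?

Monthly rate r = 15.2%/12 = 1.26667% = 0.0126667.
Payoff takes n = ⌈−ln(1 − rB₀/P)/ln(1+r)⌉ = ⌈44.423⌉ = 45 payments; the last is £101.86.
Total paid = 44·£240.00 + £101.86 = £10,661.86.
Total interest = total paid − principal = £10,661.86 − £8,115.32 = £2,546.54.

£2,546.54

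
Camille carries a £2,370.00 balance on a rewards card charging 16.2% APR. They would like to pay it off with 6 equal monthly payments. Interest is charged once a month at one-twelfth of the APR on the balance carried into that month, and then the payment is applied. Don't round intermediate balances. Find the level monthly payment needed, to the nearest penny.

Monthly rate r = 16.2%/12 = 1.35% = 0.0135.
Level-payment amortization: P = B₀·r / (1 − (1+r)^(−n)) = 2370.00·0.0135 / (1 − 1.0135^(−6)).
Denominator 1 − (1+r)^(−6) = 0.0773064562.
P = 31.995 / 0.0773064562 ≈ 413.87.

£413.87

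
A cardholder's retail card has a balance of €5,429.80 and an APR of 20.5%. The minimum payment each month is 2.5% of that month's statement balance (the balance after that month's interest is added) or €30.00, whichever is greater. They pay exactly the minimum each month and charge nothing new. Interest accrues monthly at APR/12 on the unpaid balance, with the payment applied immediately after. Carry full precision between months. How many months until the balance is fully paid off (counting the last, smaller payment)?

Monthly rate r = 20.5%/12 = 1.70833% = 0.0170833.
While 2.5% of the post-interest balance exceeds €30.00, each month B ← (B·(1+r))·(1 − 0.025), i.e. B shrinks by the factor (1+r)·0.975 = 0.99166.
This holds for months 1–183. Entering month 184 the balance is €1,171.86; 2.5% of the post-interest balance is now below €30.00, so the flat €30.00 minimum applies from here.
From month 184 a fixed €30.00 at rate r clears €1,171.86 in 65 more payments. Total: 183 + 65 = 248 months.

248 months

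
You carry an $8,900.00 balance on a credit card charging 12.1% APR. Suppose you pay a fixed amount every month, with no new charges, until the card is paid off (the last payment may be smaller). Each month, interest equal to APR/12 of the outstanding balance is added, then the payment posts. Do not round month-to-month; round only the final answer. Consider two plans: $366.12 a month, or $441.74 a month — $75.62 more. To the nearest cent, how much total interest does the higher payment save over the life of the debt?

Monthly rate r = 12.1%/12 = 1.00833% = 0.0100833.
At $366.12/mo: n = ⌈−ln(1 − rB₀/P)/ln(1+r)⌉ = 29 payments (last $9.94); total interest = total paid − $8,900.00 = $1,361.30.
At $441.74/mo: 23 payments (last $281.10); total interest $1,099.38.
Interest saved = $1,361.30 − $1,099.38 = $261.92.

$261.92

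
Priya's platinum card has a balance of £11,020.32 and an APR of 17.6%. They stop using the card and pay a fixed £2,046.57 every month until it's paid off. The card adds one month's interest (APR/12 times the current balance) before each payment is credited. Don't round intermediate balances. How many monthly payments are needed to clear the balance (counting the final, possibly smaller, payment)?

6 payments

Monthly rate r = 17.6%/12 = 1.46667% = 0.0146667.
Recurrence: B ← B·(1+r) − £2,046.57.
Month 1: interest £161.63; balance after payment £9,135.38.
Month 2: interest £133.99; balance after payment £7,222.80.
Month 3: interest £105.93; balance after payment £5,282.16.
Month 4: interest £77.47; balance after payment £3,313.06.
Month 5: interest £48.59; balance after payment £1,315.08.
Month 6: interest £19.29; balance after payment £0.00.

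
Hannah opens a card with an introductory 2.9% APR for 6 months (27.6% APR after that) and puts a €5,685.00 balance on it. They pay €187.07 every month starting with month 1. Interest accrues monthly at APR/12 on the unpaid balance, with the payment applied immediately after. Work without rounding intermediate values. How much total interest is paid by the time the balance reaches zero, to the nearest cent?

€2,386.92

Promo months 1–6 at r₀ = 2.9%/12 = 0.00241667; months 7+ at r₁ = 27.6%/12 = 0.023.
After month 6: iterate B ← B·(1+r₀) − €187.07 for 6 months → €4,638.71.
Then at r₁ with €187.07/mo: n₂ = −ln(1 − r₁·B/P)/ln(1+r₁) ≈ 37.15 → 38 more payments.
Total paid = 43·€187.07 + €27.91 = €8,071.92; interest = €8,071.92 − €5,685.00 = €2,386.92.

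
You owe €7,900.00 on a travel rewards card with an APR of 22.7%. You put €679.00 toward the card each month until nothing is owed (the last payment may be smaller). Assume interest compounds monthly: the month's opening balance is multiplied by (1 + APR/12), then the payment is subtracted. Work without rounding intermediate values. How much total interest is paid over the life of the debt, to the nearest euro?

€1,108

Monthly rate r = 22.7%/12 = 1.89167% = 0.0189167.
Payoff takes n = ⌈−ln(1 − rB₀/P)/ln(1+r)⌉ = ⌈13.265⌉ = 14 payments; the last is €180.89.
Total paid = 13·€679.00 + €180.89 = €9,007.89.
Total interest = total paid − principal = €9,007.89 − €7,900.00 = €1,107.89.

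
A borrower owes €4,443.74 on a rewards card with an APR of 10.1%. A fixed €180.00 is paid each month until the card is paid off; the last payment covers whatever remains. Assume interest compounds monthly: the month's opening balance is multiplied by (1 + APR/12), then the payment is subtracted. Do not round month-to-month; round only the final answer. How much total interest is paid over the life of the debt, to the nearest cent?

€558.66

Monthly rate r = 10.1%/12 = 0.841667% = 0.00841667.
Payoff takes n = ⌈−ln(1 − rB₀/P)/ln(1+r)⌉ = ⌈27.790⌉ = 28 payments; the last is €142.40.
Total paid = 27·€180.00 + €142.40 = €5,002.40.
Total interest = total paid − principal = €5,002.40 − €4,443.74 = €558.66.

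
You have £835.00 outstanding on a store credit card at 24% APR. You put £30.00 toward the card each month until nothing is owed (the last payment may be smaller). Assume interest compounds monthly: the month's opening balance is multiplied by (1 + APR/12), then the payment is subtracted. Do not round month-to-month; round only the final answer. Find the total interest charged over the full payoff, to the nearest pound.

Monthly rate r = 24%/12 = 2% = 0.02.
Payoff takes n = ⌈−ln(1 − rB₀/P)/ln(1+r)⌉ = ⌈41.077⌉ = 42 payments; the last is £2.33.
Total paid = 41·£30.00 + £2.33 = £1,232.33.
Total interest = total paid − principal = £1,232.33 − £835.00 = £397.33.

£397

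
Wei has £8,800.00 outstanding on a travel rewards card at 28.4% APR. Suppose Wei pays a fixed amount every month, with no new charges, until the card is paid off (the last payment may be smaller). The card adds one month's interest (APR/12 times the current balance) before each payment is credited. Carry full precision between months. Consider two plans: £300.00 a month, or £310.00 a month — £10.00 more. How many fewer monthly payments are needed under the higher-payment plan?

Monthly rate r = 28.4%/12 = 2.36667% = 0.0236667.
At £300.00/mo: n = ⌈−ln(1 − rB₀/P)/ln(1+r)⌉ = 51 payments (last £197.65); total interest = total paid − £8,800.00 = £6,397.65.
At £310.00/mo: 48 payments (last £197.55); total interest £5,967.55.
Payments saved = 51 − 48 = 3.

3 fewer payments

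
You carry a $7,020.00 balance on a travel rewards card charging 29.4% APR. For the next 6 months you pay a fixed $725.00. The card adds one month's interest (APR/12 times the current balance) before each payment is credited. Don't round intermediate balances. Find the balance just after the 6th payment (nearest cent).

$3,491.95

Monthly rate r = 29.4%/12 = 2.45% = 0.0245.
Each month: B ← B·(1+r) − $725.00.
Month 1: interest $171.99; balance after payment $6,466.99.
Month 2: interest $158.44; balance after payment $5,900.43.
Month 3: interest $144.56; balance after payment $5,319.99.
Month 4: interest $130.34; balance after payment $4,725.33.
Month 5: interest $115.77; balance after payment $4,116.10.
Month 6: interest $100.84; balance after payment $3,491.95.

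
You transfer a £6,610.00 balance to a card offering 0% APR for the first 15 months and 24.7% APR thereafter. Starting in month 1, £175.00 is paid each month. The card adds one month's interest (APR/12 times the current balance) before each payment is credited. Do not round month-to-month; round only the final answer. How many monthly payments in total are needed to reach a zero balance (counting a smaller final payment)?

47 payments

Promo months 1–15 at r₀ = 0%/12 = 0; months 16+ at r₁ = 24.7%/12 = 0.0205833.
After month 15 (no interest yet): B = £6,610.00 − 15·£175.00 = £3,985.00.
Then at r₁ with £175.00/mo: n₂ = −ln(1 − r₁·B/P)/ln(1+r₁) ≈ 31.04 → 32 more payments.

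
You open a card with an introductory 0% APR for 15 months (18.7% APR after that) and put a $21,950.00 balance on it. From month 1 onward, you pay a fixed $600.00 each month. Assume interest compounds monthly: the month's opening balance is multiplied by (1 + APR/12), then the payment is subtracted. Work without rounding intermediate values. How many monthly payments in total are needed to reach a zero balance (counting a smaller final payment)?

Promo months 1–15 at r₀ = 0%/12 = 0; months 16+ at r₁ = 18.7%/12 = 0.0155833.
After month 15 (no interest yet): B = $21,950.00 − 15·$600.00 = $12,950.00.
Then at r₁ with $600.00/mo: n₂ = −ln(1 − r₁·B/P)/ln(1+r₁) ≈ 26.51 → 27 more payments.

42 months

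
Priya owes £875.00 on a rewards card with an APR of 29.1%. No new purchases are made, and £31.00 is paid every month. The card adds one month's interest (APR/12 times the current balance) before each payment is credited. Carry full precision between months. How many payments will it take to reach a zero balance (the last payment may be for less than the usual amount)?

Monthly rate r = 29.1%/12 = 2.425% = 0.02425.
Recurrence: B ← B·(1+r) − £31.00.
Month 1: interest £21.22; balance after payment £865.22.
Month 2: interest £20.98; balance after payment £855.20.
Closed form: n = −ln(1 − rB₀/P)/ln(1+r) = −ln(0.31552)/ln(1.02425) ≈ 48.142, so the balance reaches zero during payment 49.

49 payments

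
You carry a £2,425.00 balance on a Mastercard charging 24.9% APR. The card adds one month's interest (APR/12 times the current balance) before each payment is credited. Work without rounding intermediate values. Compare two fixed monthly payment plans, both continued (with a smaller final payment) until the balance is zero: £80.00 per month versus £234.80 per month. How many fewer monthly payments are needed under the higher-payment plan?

Monthly rate r = 24.9%/12 = 2.075% = 0.02075.
At £80.00/mo: n = ⌈−ln(1 − rB₀/P)/ln(1+r)⌉ = 49 payments (last £22.38); total interest = total paid − £2,425.00 = £1,437.38.
At £234.80/mo: 12 payments (last £175.06); total interest £332.86.
Payments saved = 49 − 12 = 37.

37 fewer payments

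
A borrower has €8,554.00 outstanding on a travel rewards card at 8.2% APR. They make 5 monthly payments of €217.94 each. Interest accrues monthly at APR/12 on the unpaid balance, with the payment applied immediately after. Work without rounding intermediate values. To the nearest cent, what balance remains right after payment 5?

Monthly rate r = 8.2%/12 = 0.683333% = 0.00683333.
Each month: B ← B·(1+r) − €217.94.
Month 1: interest €58.45; balance after payment €8,394.51.
Month 2: interest €57.36; balance after payment €8,233.93.
Month 3: interest €56.27; balance after payment €8,072.26.
Month 4: interest €55.16; balance after payment €7,909.48.
Month 5: interest €54.05; balance after payment €7,745.59.

€7,745.59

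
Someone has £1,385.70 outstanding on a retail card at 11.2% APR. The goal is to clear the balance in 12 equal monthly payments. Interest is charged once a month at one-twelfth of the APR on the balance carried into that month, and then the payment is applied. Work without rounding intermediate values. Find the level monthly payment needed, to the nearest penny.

£122.60

Monthly rate r = 11.2%/12 = 0.933333% = 0.00933333.
Level-payment amortization: P = B₀·r / (1 − (1+r)^(−n)) = 1385.70·0.00933333 / (1 − 1.00933^(−12)).
Denominator 1 − (1+r)^(−12) = 0.105491222.
P = 12.9332 / 0.105491222 ≈ 122.60.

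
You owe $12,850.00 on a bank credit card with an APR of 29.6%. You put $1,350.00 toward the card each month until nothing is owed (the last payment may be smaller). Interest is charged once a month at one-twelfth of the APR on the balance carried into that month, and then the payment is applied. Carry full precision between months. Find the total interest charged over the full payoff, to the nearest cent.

$1,976.14

Monthly rate r = 29.6%/12 = 2.46667% = 0.0246667.
Payoff takes n = ⌈−ln(1 − rB₀/P)/ln(1+r)⌉ = ⌈10.982⌉ = 11 payments; the last is $1,326.14.
Total paid = 10·$1,350.00 + $1,326.14 = $14,826.14.
Total interest = total paid − principal = $14,826.14 − $12,850.00 = $1,976.14.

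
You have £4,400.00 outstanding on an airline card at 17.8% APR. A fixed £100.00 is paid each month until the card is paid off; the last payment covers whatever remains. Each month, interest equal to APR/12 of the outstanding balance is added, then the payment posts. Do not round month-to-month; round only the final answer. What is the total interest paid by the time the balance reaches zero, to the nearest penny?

£2,781.87

Monthly rate r = 17.8%/12 = 1.48333% = 0.0148333.
Payoff takes n = ⌈−ln(1 − rB₀/P)/ln(1+r)⌉ = ⌈71.818⌉ = 72 payments; the last is £81.87.
Total paid = 71·£100.00 + £81.87 = £7,181.87.
Total interest = total paid − principal = £7,181.87 − £4,400.00 = £2,781.87.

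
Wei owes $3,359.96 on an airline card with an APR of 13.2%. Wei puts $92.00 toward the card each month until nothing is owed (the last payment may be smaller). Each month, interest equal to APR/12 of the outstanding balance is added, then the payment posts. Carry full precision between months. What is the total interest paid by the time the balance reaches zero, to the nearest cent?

Monthly rate r = 13.2%/12 = 1.1% = 0.011.
Payoff takes n = ⌈−ln(1 − rB₀/P)/ln(1+r)⌉ = ⌈46.958⌉ = 47 payments; the last is $88.18.
Total paid = 46·$92.00 + $88.18 = $4,320.18.
Total interest = total paid − principal = $4,320.18 − $3,359.96 = $960.22.

$960.22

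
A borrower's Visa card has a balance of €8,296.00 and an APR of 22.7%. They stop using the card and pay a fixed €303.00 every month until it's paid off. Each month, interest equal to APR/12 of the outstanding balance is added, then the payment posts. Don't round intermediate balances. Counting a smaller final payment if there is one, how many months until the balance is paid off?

Monthly rate r = 22.7%/12 = 1.89167% = 0.0189167.
Recurrence: B ← B·(1+r) − €303.00.
Month 1: interest €156.93; balance after payment €8,149.93.
Month 2: interest €154.17; balance after payment €8,001.10.
Closed form: n = −ln(1 − rB₀/P)/ln(1+r) = −ln(0.48207)/ln(1.01892) ≈ 38.936, so the balance reaches zero during payment 39.

39 months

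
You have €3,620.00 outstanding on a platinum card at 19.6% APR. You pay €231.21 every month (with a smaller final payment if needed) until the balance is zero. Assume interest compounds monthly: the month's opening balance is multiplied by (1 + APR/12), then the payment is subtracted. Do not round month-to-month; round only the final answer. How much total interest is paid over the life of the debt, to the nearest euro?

€595

Monthly rate r = 19.6%/12 = 1.63333% = 0.0163333.
Payoff takes n = ⌈−ln(1 − rB₀/P)/ln(1+r)⌉ = ⌈18.230⌉ = 19 payments; the last is €53.46.
Total paid = 18·€231.21 + €53.46 = €4,215.24.
Total interest = total paid − principal = €4,215.24 − €3,620.00 = €595.24.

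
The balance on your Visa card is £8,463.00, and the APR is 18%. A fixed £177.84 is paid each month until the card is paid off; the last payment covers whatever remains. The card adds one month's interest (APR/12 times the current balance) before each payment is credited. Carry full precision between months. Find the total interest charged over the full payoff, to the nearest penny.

£6,481.29

Monthly rate r = 18%/12 = 1.5% = 0.015.
Payoff takes n = ⌈−ln(1 − rB₀/P)/ln(1+r)⌉ = ⌈84.032⌉ = 85 payments; the last is £5.73.
Total paid = 84·£177.84 + £5.73 = £14,944.29.
Total interest = total paid − principal = £14,944.29 − £8,463.00 = £6,481.29.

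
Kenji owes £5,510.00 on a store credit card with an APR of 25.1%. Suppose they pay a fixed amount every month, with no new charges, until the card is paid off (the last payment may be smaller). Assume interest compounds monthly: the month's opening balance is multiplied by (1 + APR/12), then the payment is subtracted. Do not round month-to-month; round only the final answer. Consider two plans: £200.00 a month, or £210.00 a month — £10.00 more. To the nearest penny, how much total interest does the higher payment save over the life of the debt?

Monthly rate r = 25.1%/12 = 2.09167% = 0.0209167.
At £200.00/mo: n = ⌈−ln(1 − rB₀/P)/ln(1+r)⌉ = 42 payments (last £96.01); total interest = total paid − £5,510.00 = £2,786.01.
At £210.00/mo: 39 payments (last £94.27); total interest £2,564.27.
Interest saved = £2,786.01 − £2,564.27 = £221.74.

£221.74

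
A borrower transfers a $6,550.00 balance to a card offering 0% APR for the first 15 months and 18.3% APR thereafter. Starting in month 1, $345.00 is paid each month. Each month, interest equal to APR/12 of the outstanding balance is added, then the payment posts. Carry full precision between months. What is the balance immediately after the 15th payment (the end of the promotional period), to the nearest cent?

$1,375.00

Promo months 1–15 at r₀ = 0%/12 = 0; months 16+ at r₁ = 18.3%/12 = 0.01525.
After month 15 (no interest yet): B = $6,550.00 − 15·$345.00 = $1,375.00.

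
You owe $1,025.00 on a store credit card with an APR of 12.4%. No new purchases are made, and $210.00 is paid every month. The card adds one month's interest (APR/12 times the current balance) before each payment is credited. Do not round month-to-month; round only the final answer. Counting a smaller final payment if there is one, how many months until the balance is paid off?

6 months

Monthly rate r = 12.4%/12 = 1.03333% = 0.0103333.
Recurrence: B ← B·(1+r) − $210.00.
Month 1: interest $10.59; balance after payment $825.59.
Month 2: interest $8.53; balance after payment $624.12.
Month 3: interest $6.45; balance after payment $420.57.
Month 4: interest $4.35; balance after payment $214.92.
Month 5: interest $2.22; balance after payment $7.14.
Month 6: interest $0.07; balance after payment $0.00.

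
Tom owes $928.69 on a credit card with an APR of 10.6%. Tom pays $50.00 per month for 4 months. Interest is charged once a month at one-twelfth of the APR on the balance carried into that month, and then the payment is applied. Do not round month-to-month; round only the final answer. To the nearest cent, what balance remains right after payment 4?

Monthly rate r = 10.6%/12 = 0.883333% = 0.00883333.
Each month: B ← B·(1+r) − $50.00.
Month 1: interest $8.20; balance after payment $886.89.
Month 2: interest $7.83; balance after payment $844.73.
Month 3: interest $7.46; balance after payment $802.19.
Month 4: interest $7.09; balance after payment $759.28.

$759.28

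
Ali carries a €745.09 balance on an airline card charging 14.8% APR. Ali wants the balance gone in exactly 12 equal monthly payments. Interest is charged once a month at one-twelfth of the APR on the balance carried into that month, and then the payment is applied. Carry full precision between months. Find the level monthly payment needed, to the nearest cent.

Monthly rate r = 14.8%/12 = 1.23333% = 0.0123333.
Level-payment amortization: P = B₀·r / (1 − (1+r)^(−n)) = 745.09·0.0123333 / (1 − 1.01233^(−12)).
Denominator 1 − (1+r)^(−12) = 0.136787832.
P = 9.18944 / 0.136787832 ≈ 67.18.

€67.18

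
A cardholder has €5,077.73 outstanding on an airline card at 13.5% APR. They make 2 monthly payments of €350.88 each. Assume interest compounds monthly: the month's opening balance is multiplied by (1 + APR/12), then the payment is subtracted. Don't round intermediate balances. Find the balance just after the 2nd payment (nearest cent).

€4,486.91

Monthly rate r = 13.5%/12 = 1.125% = 0.01125.
Each month: B ← B·(1+r) − €350.88.
Month 1: interest €57.12; balance after payment €4,783.97.
Month 2: interest €53.82; balance after payment €4,486.91.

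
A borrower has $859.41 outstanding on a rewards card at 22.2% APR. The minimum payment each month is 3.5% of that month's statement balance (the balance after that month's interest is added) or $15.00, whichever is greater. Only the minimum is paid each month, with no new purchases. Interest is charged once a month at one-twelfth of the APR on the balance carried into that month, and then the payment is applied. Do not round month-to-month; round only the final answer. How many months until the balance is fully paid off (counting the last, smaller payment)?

Monthly rate r = 22.2%/12 = 1.85% = 0.0185.
While 3.5% of the post-interest balance exceeds $15.00, each month B ← (B·(1+r))·(1 − 0.035), i.e. B shrinks by the factor (1+r)·0.965 = 0.98285.
This holds for months 1–42. Entering month 43 the balance is $415.63; 3.5% of the post-interest balance is now below $15.00, so the flat $15.00 minimum applies from here.
From month 43 a fixed $15.00 at rate r clears $415.63 in 40 more payments. Total: 42 + 40 = 82 months.

82 months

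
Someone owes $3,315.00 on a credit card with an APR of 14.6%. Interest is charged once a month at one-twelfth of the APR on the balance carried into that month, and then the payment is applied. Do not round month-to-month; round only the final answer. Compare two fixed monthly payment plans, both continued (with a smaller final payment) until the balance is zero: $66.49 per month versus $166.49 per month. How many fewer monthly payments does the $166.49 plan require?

55 fewer payments

Monthly rate r = 14.6%/12 = 1.21667% = 0.0121667.
At $66.49/mo: n = ⌈−ln(1 − rB₀/P)/ln(1+r)⌉ = 78 payments (last $9.59); total interest = total paid − $3,315.00 = $1,814.32.
At $166.49/mo: 23 payments (last $156.35); total interest $504.13.
Payments saved = 78 − 23 = 55.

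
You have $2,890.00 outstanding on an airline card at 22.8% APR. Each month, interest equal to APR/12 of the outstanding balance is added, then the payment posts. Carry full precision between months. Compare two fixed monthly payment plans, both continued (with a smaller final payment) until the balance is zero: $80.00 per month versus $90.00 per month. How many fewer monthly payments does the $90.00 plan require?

Monthly rate r = 22.8%/12 = 1.9% = 0.019.
At $80.00/mo: n = ⌈−ln(1 − rB₀/P)/ln(1+r)⌉ = 62 payments (last $48.76); total interest = total paid − $2,890.00 = $2,038.76.
At $90.00/mo: 51 payments (last $3.89); total interest $1,613.89.
Payments saved = 62 − 51 = 11.

11 fewer payments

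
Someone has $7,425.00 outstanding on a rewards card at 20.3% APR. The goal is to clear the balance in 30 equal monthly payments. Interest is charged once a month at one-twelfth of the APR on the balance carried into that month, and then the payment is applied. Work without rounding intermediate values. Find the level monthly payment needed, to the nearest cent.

Monthly rate r = 20.3%/12 = 1.69167% = 0.0169167.
Level-payment amortization: P = B₀·r / (1 − (1+r)^(−n)) = 7425.00·0.0169167 / (1 − 1.01692^(−30)).
Denominator 1 − (1+r)^(−30) = 0.395440509.
P = 125.606 / 0.395440509 ≈ 317.64.

$317.64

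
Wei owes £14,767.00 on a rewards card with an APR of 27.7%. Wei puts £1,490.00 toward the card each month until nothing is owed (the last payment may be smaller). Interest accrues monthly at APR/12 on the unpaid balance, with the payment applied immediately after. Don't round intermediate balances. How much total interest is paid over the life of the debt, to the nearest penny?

Monthly rate r = 27.7%/12 = 2.30833% = 0.0230833.
Payoff takes n = ⌈−ln(1 − rB₀/P)/ln(1+r)⌉ = ⌈11.383⌉ = 12 payments; the last is £574.79.
Total paid = 11·£1,490.00 + £574.79 = £16,964.79.
Total interest = total paid − principal = £16,964.79 − £14,767.00 = £2,197.79.

£2,197.79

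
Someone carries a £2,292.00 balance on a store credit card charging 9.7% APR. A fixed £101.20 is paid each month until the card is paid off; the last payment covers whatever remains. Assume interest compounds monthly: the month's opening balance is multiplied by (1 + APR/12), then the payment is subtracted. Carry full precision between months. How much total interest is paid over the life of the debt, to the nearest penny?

Monthly rate r = 9.7%/12 = 0.808333% = 0.00808333.
Payoff takes n = ⌈−ln(1 − rB₀/P)/ln(1+r)⌉ = ⌈25.116⌉ = 26 payments; the last is £11.79.
Total paid = 25·£101.20 + £11.79 = £2,541.79.
Total interest = total paid − principal = £2,541.79 − £2,292.00 = £249.79.

£249.79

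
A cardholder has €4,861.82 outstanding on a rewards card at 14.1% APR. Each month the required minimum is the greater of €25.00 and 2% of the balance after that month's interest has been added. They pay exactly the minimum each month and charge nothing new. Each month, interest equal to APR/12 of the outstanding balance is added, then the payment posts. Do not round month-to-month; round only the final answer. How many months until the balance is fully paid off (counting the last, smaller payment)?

Monthly rate r = 14.1%/12 = 1.175% = 0.01175.
While 2% of the post-interest balance exceeds €25.00, each month B ← (B·(1+r))·(1 − 0.02), i.e. B shrinks by the factor (1+r)·0.98 = 0.99151.
This holds for months 1–161. Entering month 162 the balance is €1,233.06; 2% of the post-interest balance is now below €25.00, so the flat €25.00 minimum applies from here.
From month 162 a fixed €25.00 at rate r clears €1,233.06 in 75 more payments. Total: 161 + 75 = 236 months.

236 months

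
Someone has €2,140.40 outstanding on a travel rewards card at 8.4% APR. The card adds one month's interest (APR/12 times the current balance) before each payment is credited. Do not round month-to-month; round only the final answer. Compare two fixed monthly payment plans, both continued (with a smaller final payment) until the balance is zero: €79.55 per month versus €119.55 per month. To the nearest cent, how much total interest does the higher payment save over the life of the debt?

€84.84

Monthly rate r = 8.4%/12 = 0.7% = 0.007.
At €79.55/mo: n = ⌈−ln(1 − rB₀/P)/ln(1+r)⌉ = 30 payments (last €72.85); total interest = total paid − €2,140.40 = €239.40.
At €119.55/mo: 20 payments (last €23.51); total interest €154.56.
Interest saved = €239.40 − €154.56 = €84.84.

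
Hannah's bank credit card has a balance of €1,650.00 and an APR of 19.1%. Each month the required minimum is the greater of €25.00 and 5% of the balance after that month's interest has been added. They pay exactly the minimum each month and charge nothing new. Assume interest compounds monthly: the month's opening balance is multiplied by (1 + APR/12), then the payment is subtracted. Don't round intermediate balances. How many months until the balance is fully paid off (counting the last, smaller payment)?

58 months

Monthly rate r = 19.1%/12 = 1.59167% = 0.0159167.
While 5% of the post-interest balance exceeds €25.00, each month B ← (B·(1+r))·(1 − 0.05), i.e. B shrinks by the factor (1+r)·0.95 = 0.96512.
This holds for months 1–35. Entering month 36 the balance is €476.26; 5% of the post-interest balance is now below €25.00, so the flat €25.00 minimum applies from here.
From month 36 a fixed €25.00 at rate r clears €476.26 in 23 more payments. Total: 35 + 23 = 58 months.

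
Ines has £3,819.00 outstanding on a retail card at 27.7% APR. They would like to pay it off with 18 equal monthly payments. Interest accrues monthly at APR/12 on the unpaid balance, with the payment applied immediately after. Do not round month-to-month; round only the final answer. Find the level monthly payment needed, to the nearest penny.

£261.69

Monthly rate r = 27.7%/12 = 2.30833% = 0.0230833.
Level-payment amortization: P = B₀·r / (1 − (1+r)^(−n)) = 3819.00·0.0230833 / (1 − 1.02308^(−18)).
Denominator 1 − (1+r)^(−18) = 0.336865193.
P = 88.1553 / 0.336865193 ≈ 261.69.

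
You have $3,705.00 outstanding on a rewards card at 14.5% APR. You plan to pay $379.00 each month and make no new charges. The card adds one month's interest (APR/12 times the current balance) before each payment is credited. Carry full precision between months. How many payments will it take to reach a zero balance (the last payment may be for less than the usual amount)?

Monthly rate r = 14.5%/12 = 1.20833% = 0.0120833.
Recurrence: B ← B·(1+r) − $379.00.
Month 1: interest $44.77; balance after payment $3,370.77.
Month 2: interest $40.73; balance after payment $3,032.50.
Closed form: n = −ln(1 − rB₀/P)/ln(1+r) = −ln(0.88188)/ln(1.01208) ≈ 10.466, so the balance reaches zero during payment 11.

11 months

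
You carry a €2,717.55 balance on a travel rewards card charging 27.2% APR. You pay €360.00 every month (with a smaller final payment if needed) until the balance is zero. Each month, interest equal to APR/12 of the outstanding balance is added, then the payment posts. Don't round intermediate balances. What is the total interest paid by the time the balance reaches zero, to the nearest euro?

€298

Monthly rate r = 27.2%/12 = 2.26667% = 0.0226667.
Payoff takes n = ⌈−ln(1 − rB₀/P)/ln(1+r)⌉ = ⌈8.373⌉ = 9 payments; the last is €135.11.
Total paid = 8·€360.00 + €135.11 = €3,015.11.
Total interest = total paid − principal = €3,015.11 − €2,717.55 = €297.56.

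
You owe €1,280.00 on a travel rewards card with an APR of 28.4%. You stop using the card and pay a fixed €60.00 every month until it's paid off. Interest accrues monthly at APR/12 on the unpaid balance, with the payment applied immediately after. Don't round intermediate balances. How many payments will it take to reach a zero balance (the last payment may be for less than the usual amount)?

31 months

Monthly rate r = 28.4%/12 = 2.36667% = 0.0236667.
Recurrence: B ← B·(1+r) − €60.00.
Month 1: interest €30.29; balance after payment €1,250.29.
Month 2: interest €29.59; balance after payment €1,219.88.
Closed form: n = −ln(1 − rB₀/P)/ln(1+r) = −ln(0.49511)/ln(1.02367) ≈ 30.053, so the balance reaches zero during payment 31.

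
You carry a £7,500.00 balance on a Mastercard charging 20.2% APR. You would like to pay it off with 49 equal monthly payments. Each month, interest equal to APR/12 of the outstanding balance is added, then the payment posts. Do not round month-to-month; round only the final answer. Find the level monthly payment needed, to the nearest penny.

£225.98

Monthly rate r = 20.2%/12 = 1.68333% = 0.0168333.
Level-payment amortization: P = B₀·r / (1 − (1+r)^(−n)) = 7500.00·0.0168333 / (1 − 1.01683^(−49)).
Denominator 1 − (1+r)^(−49) = 0.558672445.
P = 126.25 / 0.558672445 ≈ 225.98.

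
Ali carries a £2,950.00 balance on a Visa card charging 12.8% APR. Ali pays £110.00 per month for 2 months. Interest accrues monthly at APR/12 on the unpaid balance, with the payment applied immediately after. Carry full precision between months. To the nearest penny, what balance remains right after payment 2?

Monthly rate r = 12.8%/12 = 1.06667% = 0.0106667.
Each month: B ← B·(1+r) − £110.00.
Month 1: interest £31.47; balance after payment £2,871.47.
Month 2: interest £30.63; balance after payment £2,792.10.

£2,792.10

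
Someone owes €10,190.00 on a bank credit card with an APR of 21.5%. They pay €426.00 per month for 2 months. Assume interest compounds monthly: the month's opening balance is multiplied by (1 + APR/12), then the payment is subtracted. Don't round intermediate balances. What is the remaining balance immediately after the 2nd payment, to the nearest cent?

Monthly rate r = 21.5%/12 = 1.79167% = 0.0179167.
Each month: B ← B·(1+r) − €426.00.
Month 1: interest €182.57; balance after payment €9,946.57.
Month 2: interest €178.21; balance after payment €9,698.78.

€9,698.78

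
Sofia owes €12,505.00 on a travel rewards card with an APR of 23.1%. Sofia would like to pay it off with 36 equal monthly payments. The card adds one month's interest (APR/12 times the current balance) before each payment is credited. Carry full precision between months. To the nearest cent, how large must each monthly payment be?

Monthly rate r = 23.1%/12 = 1.925% = 0.01925.
Level-payment amortization: P = B₀·r / (1 − (1+r)^(−n)) = 12505.00·0.01925 / (1 − 1.01925^(−36)).
Denominator 1 − (1+r)^(−36) = 0.49662218.
P = 240.721 / 0.49662218 ≈ 484.72.

€484.72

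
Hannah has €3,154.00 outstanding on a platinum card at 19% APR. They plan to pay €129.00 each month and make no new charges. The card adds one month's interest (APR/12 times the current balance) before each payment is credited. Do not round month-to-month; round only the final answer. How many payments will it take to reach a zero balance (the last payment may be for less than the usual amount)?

Monthly rate r = 19%/12 = 1.58333% = 0.0158333.
Recurrence: B ← B·(1+r) − €129.00.
Month 1: interest €49.94; balance after payment €3,074.94.
Month 2: interest €48.69; balance after payment €2,994.62.
Closed form: n = −ln(1 − rB₀/P)/ln(1+r) = −ln(0.61288)/ln(1.01583) ≈ 31.165, so the balance reaches zero during payment 32.

32 months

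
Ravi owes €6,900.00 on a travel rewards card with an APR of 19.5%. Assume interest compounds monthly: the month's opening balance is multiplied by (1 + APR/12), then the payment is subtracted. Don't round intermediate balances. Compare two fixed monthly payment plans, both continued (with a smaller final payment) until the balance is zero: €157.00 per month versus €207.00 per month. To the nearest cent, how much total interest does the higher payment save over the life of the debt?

Monthly rate r = 19.5%/12 = 1.625% = 0.01625.
At €157.00/mo: n = ⌈−ln(1 − rB₀/P)/ln(1+r)⌉ = 78 payments (last €109.09); total interest = total paid − €6,900.00 = €5,298.09.
At €207.00/mo: 49 payments (last €82.95); total interest €3,118.95.
Interest saved = €5,298.09 − €3,118.95 = €2,179.14.

€2,179.14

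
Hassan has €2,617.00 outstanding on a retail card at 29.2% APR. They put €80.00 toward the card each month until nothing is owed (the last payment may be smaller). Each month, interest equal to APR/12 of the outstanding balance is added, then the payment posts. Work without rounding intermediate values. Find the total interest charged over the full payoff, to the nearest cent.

€2,672.70

Monthly rate r = 29.2%/12 = 2.43333% = 0.0243333.
Payoff takes n = ⌈−ln(1 − rB₀/P)/ln(1+r)⌉ = ⌈66.120⌉ = 67 payments; the last is €9.70.
Total paid = 66·€80.00 + €9.70 = €5,289.70.
Total interest = total paid − principal = €5,289.70 − €2,617.00 = €2,672.70.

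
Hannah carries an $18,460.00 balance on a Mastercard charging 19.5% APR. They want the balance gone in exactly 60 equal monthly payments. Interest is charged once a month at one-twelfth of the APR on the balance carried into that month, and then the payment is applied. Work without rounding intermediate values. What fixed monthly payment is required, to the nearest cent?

$483.96

Monthly rate r = 19.5%/12 = 1.625% = 0.01625.
Level-payment amortization: P = B₀·r / (1 − (1+r)^(−n)) = 18460.00·0.01625 / (1 − 1.01625^(−60)).
Denominator 1 − (1+r)^(−60) = 0.619839943.
P = 299.975 / 0.619839943 ≈ 483.96.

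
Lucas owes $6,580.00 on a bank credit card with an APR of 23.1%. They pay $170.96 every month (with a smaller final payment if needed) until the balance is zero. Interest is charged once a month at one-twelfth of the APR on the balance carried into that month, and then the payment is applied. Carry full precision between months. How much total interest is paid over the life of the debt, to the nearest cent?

$5,529.66

Monthly rate r = 23.1%/12 = 1.925% = 0.01925.
Payoff takes n = ⌈−ln(1 − rB₀/P)/ln(1+r)⌉ = ⌈70.832⌉ = 71 payments; the last is $142.46.
Total paid = 70·$170.96 + $142.46 = $12,109.66.
Total interest = total paid − principal = $12,109.66 − $6,580.00 = $5,529.66.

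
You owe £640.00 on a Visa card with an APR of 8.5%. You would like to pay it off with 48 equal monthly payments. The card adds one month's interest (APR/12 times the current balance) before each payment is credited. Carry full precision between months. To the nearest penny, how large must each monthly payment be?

£15.77

Monthly rate r = 8.5%/12 = 0.708333% = 0.00708333.
Level-payment amortization: P = B₀·r / (1 − (1+r)^(−n)) = 640.00·0.00708333 / (1 − 1.00708^(−48)).
Denominator 1 − (1+r)^(−48) = 0.287376102.
P = 4.53333 / 0.287376102 ≈ 15.77.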